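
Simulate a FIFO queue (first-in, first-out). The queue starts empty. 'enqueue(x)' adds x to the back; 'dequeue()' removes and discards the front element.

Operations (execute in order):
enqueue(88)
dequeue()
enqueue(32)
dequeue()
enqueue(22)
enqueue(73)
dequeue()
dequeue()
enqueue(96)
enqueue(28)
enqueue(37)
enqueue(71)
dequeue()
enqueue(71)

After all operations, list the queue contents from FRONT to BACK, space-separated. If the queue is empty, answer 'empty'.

enqueue(88): [88]
dequeue(): []
enqueue(32): [32]
dequeue(): []
enqueue(22): [22]
enqueue(73): [22, 73]
dequeue(): [73]
dequeue(): []
enqueue(96): [96]
enqueue(28): [96, 28]
enqueue(37): [96, 28, 37]
enqueue(71): [96, 28, 37, 71]
dequeue(): [28, 37, 71]
enqueue(71): [28, 37, 71, 71]

Answer: 28 37 71 71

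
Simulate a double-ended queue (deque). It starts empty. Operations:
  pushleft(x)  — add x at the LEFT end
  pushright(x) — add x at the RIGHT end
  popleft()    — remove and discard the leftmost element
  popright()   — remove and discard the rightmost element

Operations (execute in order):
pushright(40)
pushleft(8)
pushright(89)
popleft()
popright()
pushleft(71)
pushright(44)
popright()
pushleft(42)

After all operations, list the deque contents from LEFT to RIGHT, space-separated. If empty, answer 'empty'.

pushright(40): [40]
pushleft(8): [8, 40]
pushright(89): [8, 40, 89]
popleft(): [40, 89]
popright(): [40]
pushleft(71): [71, 40]
pushright(44): [71, 40, 44]
popright(): [71, 40]
pushleft(42): [42, 71, 40]

Answer: 42 71 40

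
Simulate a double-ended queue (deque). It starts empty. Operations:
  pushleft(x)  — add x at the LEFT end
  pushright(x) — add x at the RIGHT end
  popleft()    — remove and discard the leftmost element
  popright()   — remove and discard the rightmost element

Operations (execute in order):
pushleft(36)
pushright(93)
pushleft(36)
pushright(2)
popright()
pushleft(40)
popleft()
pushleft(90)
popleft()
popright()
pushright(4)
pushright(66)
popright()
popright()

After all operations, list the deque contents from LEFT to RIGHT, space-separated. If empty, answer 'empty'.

Answer: 36 36

Derivation:
pushleft(36): [36]
pushright(93): [36, 93]
pushleft(36): [36, 36, 93]
pushright(2): [36, 36, 93, 2]
popright(): [36, 36, 93]
pushleft(40): [40, 36, 36, 93]
popleft(): [36, 36, 93]
pushleft(90): [90, 36, 36, 93]
popleft(): [36, 36, 93]
popright(): [36, 36]
pushright(4): [36, 36, 4]
pushright(66): [36, 36, 4, 66]
popright(): [36, 36, 4]
popright(): [36, 36]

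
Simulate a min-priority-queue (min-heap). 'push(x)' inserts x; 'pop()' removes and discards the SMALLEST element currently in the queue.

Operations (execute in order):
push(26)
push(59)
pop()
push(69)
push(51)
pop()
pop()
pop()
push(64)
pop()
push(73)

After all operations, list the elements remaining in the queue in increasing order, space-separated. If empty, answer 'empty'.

push(26): heap contents = [26]
push(59): heap contents = [26, 59]
pop() → 26: heap contents = [59]
push(69): heap contents = [59, 69]
push(51): heap contents = [51, 59, 69]
pop() → 51: heap contents = [59, 69]
pop() → 59: heap contents = [69]
pop() → 69: heap contents = []
push(64): heap contents = [64]
pop() → 64: heap contents = []
push(73): heap contents = [73]

Answer: 73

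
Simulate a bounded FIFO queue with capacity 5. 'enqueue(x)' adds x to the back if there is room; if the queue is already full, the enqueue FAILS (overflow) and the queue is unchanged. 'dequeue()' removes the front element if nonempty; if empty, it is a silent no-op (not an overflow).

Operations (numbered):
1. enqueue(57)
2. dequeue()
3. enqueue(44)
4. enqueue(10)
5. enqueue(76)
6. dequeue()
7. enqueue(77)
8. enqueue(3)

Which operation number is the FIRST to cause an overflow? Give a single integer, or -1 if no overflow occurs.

Answer: -1

Derivation:
1. enqueue(57): size=1
2. dequeue(): size=0
3. enqueue(44): size=1
4. enqueue(10): size=2
5. enqueue(76): size=3
6. dequeue(): size=2
7. enqueue(77): size=3
8. enqueue(3): size=4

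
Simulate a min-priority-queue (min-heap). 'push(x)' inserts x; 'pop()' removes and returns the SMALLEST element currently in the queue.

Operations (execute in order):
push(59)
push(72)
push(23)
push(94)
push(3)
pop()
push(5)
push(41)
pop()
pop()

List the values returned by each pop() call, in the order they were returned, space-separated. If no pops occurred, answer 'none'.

Answer: 3 5 23

Derivation:
push(59): heap contents = [59]
push(72): heap contents = [59, 72]
push(23): heap contents = [23, 59, 72]
push(94): heap contents = [23, 59, 72, 94]
push(3): heap contents = [3, 23, 59, 72, 94]
pop() → 3: heap contents = [23, 59, 72, 94]
push(5): heap contents = [5, 23, 59, 72, 94]
push(41): heap contents = [5, 23, 41, 59, 72, 94]
pop() → 5: heap contents = [23, 41, 59, 72, 94]
pop() → 23: heap contents = [41, 59, 72, 94]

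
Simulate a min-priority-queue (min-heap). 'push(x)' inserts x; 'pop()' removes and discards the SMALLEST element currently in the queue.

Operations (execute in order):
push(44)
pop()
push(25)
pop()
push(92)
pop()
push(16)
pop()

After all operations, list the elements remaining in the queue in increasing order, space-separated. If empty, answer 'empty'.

push(44): heap contents = [44]
pop() → 44: heap contents = []
push(25): heap contents = [25]
pop() → 25: heap contents = []
push(92): heap contents = [92]
pop() → 92: heap contents = []
push(16): heap contents = [16]
pop() → 16: heap contents = []

Answer: empty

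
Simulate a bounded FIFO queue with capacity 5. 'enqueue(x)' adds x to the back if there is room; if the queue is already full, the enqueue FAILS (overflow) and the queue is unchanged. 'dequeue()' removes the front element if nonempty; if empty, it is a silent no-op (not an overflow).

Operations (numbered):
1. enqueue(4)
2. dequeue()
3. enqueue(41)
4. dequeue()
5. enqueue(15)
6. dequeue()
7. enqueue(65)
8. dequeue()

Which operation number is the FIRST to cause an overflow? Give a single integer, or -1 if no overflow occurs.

1. enqueue(4): size=1
2. dequeue(): size=0
3. enqueue(41): size=1
4. dequeue(): size=0
5. enqueue(15): size=1
6. dequeue(): size=0
7. enqueue(65): size=1
8. dequeue(): size=0

Answer: -1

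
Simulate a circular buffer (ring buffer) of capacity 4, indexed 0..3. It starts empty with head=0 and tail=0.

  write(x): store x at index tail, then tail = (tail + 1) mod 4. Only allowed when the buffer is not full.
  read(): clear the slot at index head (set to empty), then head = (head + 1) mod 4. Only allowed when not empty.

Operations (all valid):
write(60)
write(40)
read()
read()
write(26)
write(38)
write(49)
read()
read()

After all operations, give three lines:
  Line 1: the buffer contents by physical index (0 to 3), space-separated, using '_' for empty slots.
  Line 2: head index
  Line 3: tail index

Answer: 49 _ _ _
0
1

Derivation:
write(60): buf=[60 _ _ _], head=0, tail=1, size=1
write(40): buf=[60 40 _ _], head=0, tail=2, size=2
read(): buf=[_ 40 _ _], head=1, tail=2, size=1
read(): buf=[_ _ _ _], head=2, tail=2, size=0
write(26): buf=[_ _ 26 _], head=2, tail=3, size=1
write(38): buf=[_ _ 26 38], head=2, tail=0, size=2
write(49): buf=[49 _ 26 38], head=2, tail=1, size=3
read(): buf=[49 _ _ 38], head=3, tail=1, size=2
read(): buf=[49 _ _ _], head=0, tail=1, size=1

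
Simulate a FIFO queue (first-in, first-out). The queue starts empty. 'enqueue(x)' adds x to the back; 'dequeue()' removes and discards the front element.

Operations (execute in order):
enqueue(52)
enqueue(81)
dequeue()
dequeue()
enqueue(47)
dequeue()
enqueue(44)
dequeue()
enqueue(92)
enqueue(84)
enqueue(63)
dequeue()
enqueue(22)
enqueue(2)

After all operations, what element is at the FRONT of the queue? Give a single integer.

enqueue(52): queue = [52]
enqueue(81): queue = [52, 81]
dequeue(): queue = [81]
dequeue(): queue = []
enqueue(47): queue = [47]
dequeue(): queue = []
enqueue(44): queue = [44]
dequeue(): queue = []
enqueue(92): queue = [92]
enqueue(84): queue = [92, 84]
enqueue(63): queue = [92, 84, 63]
dequeue(): queue = [84, 63]
enqueue(22): queue = [84, 63, 22]
enqueue(2): queue = [84, 63, 22, 2]

Answer: 84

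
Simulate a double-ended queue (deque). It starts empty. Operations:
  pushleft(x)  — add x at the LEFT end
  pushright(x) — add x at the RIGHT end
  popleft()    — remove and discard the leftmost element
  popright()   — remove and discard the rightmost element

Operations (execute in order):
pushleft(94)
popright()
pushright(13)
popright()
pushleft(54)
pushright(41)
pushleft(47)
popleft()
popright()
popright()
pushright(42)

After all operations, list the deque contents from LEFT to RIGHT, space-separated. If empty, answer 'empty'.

Answer: 42

Derivation:
pushleft(94): [94]
popright(): []
pushright(13): [13]
popright(): []
pushleft(54): [54]
pushright(41): [54, 41]
pushleft(47): [47, 54, 41]
popleft(): [54, 41]
popright(): [54]
popright(): []
pushright(42): [42]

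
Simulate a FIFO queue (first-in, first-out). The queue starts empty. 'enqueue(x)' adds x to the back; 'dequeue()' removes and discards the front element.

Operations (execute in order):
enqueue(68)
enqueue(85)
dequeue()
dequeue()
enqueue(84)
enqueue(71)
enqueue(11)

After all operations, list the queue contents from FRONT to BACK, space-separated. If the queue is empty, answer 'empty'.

enqueue(68): [68]
enqueue(85): [68, 85]
dequeue(): [85]
dequeue(): []
enqueue(84): [84]
enqueue(71): [84, 71]
enqueue(11): [84, 71, 11]

Answer: 84 71 11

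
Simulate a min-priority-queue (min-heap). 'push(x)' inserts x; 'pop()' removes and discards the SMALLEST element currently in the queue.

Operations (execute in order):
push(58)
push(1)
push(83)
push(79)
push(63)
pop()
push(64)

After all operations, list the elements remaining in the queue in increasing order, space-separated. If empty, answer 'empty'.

Answer: 58 63 64 79 83

Derivation:
push(58): heap contents = [58]
push(1): heap contents = [1, 58]
push(83): heap contents = [1, 58, 83]
push(79): heap contents = [1, 58, 79, 83]
push(63): heap contents = [1, 58, 63, 79, 83]
pop() → 1: heap contents = [58, 63, 79, 83]
push(64): heap contents = [58, 63, 64, 79, 83]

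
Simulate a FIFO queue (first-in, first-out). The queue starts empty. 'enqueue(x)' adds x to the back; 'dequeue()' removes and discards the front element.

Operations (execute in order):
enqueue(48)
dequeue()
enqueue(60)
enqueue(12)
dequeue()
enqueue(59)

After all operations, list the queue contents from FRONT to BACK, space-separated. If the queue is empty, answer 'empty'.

enqueue(48): [48]
dequeue(): []
enqueue(60): [60]
enqueue(12): [60, 12]
dequeue(): [12]
enqueue(59): [12, 59]

Answer: 12 59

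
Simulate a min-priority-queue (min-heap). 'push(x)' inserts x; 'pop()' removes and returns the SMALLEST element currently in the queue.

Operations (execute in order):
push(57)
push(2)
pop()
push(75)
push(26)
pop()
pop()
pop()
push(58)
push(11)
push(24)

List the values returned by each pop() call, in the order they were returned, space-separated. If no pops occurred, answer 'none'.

push(57): heap contents = [57]
push(2): heap contents = [2, 57]
pop() → 2: heap contents = [57]
push(75): heap contents = [57, 75]
push(26): heap contents = [26, 57, 75]
pop() → 26: heap contents = [57, 75]
pop() → 57: heap contents = [75]
pop() → 75: heap contents = []
push(58): heap contents = [58]
push(11): heap contents = [11, 58]
push(24): heap contents = [11, 24, 58]

Answer: 2 26 57 75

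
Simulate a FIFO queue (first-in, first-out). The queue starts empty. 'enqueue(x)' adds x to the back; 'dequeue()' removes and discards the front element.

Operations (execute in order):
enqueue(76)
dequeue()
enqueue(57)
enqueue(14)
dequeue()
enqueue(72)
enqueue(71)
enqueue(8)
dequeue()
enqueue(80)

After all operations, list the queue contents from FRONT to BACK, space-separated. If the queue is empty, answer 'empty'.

enqueue(76): [76]
dequeue(): []
enqueue(57): [57]
enqueue(14): [57, 14]
dequeue(): [14]
enqueue(72): [14, 72]
enqueue(71): [14, 72, 71]
enqueue(8): [14, 72, 71, 8]
dequeue(): [72, 71, 8]
enqueue(80): [72, 71, 8, 80]

Answer: 72 71 8 80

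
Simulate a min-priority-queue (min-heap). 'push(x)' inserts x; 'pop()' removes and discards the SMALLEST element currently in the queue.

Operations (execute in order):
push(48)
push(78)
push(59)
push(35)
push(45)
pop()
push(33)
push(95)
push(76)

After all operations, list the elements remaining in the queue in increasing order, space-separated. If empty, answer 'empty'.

Answer: 33 45 48 59 76 78 95

Derivation:
push(48): heap contents = [48]
push(78): heap contents = [48, 78]
push(59): heap contents = [48, 59, 78]
push(35): heap contents = [35, 48, 59, 78]
push(45): heap contents = [35, 45, 48, 59, 78]
pop() → 35: heap contents = [45, 48, 59, 78]
push(33): heap contents = [33, 45, 48, 59, 78]
push(95): heap contents = [33, 45, 48, 59, 78, 95]
push(76): heap contents = [33, 45, 48, 59, 76, 78, 95]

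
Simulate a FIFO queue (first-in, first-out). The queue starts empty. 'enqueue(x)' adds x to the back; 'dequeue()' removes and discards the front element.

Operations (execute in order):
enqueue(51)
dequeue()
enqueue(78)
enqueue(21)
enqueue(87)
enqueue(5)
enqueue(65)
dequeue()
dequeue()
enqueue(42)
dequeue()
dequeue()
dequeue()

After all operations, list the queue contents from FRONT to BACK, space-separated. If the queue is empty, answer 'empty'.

Answer: 42

Derivation:
enqueue(51): [51]
dequeue(): []
enqueue(78): [78]
enqueue(21): [78, 21]
enqueue(87): [78, 21, 87]
enqueue(5): [78, 21, 87, 5]
enqueue(65): [78, 21, 87, 5, 65]
dequeue(): [21, 87, 5, 65]
dequeue(): [87, 5, 65]
enqueue(42): [87, 5, 65, 42]
dequeue(): [5, 65, 42]
dequeue(): [65, 42]
dequeue(): [42]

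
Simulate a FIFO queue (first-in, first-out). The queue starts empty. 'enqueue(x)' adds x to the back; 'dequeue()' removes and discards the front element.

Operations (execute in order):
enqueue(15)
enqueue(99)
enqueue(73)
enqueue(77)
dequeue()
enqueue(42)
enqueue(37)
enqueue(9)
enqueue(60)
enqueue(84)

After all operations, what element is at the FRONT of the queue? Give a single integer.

enqueue(15): queue = [15]
enqueue(99): queue = [15, 99]
enqueue(73): queue = [15, 99, 73]
enqueue(77): queue = [15, 99, 73, 77]
dequeue(): queue = [99, 73, 77]
enqueue(42): queue = [99, 73, 77, 42]
enqueue(37): queue = [99, 73, 77, 42, 37]
enqueue(9): queue = [99, 73, 77, 42, 37, 9]
enqueue(60): queue = [99, 73, 77, 42, 37, 9, 60]
enqueue(84): queue = [99, 73, 77, 42, 37, 9, 60, 84]

Answer: 99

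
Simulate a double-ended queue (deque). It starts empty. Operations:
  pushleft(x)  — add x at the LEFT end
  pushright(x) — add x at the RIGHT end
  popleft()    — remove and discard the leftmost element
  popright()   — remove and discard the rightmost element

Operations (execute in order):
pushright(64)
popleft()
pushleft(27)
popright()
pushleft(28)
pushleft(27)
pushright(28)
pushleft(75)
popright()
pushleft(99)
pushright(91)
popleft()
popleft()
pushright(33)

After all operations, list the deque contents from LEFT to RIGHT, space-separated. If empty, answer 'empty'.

pushright(64): [64]
popleft(): []
pushleft(27): [27]
popright(): []
pushleft(28): [28]
pushleft(27): [27, 28]
pushright(28): [27, 28, 28]
pushleft(75): [75, 27, 28, 28]
popright(): [75, 27, 28]
pushleft(99): [99, 75, 27, 28]
pushright(91): [99, 75, 27, 28, 91]
popleft(): [75, 27, 28, 91]
popleft(): [27, 28, 91]
pushright(33): [27, 28, 91, 33]

Answer: 27 28 91 33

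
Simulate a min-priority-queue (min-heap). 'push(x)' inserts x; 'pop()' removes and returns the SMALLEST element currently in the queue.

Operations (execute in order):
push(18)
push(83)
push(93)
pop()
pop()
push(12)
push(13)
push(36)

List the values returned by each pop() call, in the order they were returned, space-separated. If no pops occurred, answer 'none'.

push(18): heap contents = [18]
push(83): heap contents = [18, 83]
push(93): heap contents = [18, 83, 93]
pop() → 18: heap contents = [83, 93]
pop() → 83: heap contents = [93]
push(12): heap contents = [12, 93]
push(13): heap contents = [12, 13, 93]
push(36): heap contents = [12, 13, 36, 93]

Answer: 18 83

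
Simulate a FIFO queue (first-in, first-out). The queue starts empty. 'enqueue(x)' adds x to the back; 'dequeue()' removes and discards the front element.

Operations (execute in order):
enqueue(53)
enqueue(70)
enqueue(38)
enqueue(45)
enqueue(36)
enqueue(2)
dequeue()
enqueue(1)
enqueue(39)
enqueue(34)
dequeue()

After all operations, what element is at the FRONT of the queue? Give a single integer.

enqueue(53): queue = [53]
enqueue(70): queue = [53, 70]
enqueue(38): queue = [53, 70, 38]
enqueue(45): queue = [53, 70, 38, 45]
enqueue(36): queue = [53, 70, 38, 45, 36]
enqueue(2): queue = [53, 70, 38, 45, 36, 2]
dequeue(): queue = [70, 38, 45, 36, 2]
enqueue(1): queue = [70, 38, 45, 36, 2, 1]
enqueue(39): queue = [70, 38, 45, 36, 2, 1, 39]
enqueue(34): queue = [70, 38, 45, 36, 2, 1, 39, 34]
dequeue(): queue = [38, 45, 36, 2, 1, 39, 34]

Answer: 38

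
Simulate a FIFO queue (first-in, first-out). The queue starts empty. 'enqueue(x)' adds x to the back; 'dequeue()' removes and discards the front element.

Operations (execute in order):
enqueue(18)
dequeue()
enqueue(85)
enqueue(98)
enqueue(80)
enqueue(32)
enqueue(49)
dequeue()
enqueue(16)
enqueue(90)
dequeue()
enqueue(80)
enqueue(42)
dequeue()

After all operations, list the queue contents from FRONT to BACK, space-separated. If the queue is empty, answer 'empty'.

Answer: 32 49 16 90 80 42

Derivation:
enqueue(18): [18]
dequeue(): []
enqueue(85): [85]
enqueue(98): [85, 98]
enqueue(80): [85, 98, 80]
enqueue(32): [85, 98, 80, 32]
enqueue(49): [85, 98, 80, 32, 49]
dequeue(): [98, 80, 32, 49]
enqueue(16): [98, 80, 32, 49, 16]
enqueue(90): [98, 80, 32, 49, 16, 90]
dequeue(): [80, 32, 49, 16, 90]
enqueue(80): [80, 32, 49, 16, 90, 80]
enqueue(42): [80, 32, 49, 16, 90, 80, 42]
dequeue(): [32, 49, 16, 90, 80, 42]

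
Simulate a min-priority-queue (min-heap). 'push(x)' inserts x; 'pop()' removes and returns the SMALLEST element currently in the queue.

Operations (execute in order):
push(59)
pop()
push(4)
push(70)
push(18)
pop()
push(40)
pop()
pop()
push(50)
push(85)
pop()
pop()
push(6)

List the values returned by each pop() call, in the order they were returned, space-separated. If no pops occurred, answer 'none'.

Answer: 59 4 18 40 50 70

Derivation:
push(59): heap contents = [59]
pop() → 59: heap contents = []
push(4): heap contents = [4]
push(70): heap contents = [4, 70]
push(18): heap contents = [4, 18, 70]
pop() → 4: heap contents = [18, 70]
push(40): heap contents = [18, 40, 70]
pop() → 18: heap contents = [40, 70]
pop() → 40: heap contents = [70]
push(50): heap contents = [50, 70]
push(85): heap contents = [50, 70, 85]
pop() → 50: heap contents = [70, 85]
pop() → 70: heap contents = [85]
push(6): heap contents = [6, 85]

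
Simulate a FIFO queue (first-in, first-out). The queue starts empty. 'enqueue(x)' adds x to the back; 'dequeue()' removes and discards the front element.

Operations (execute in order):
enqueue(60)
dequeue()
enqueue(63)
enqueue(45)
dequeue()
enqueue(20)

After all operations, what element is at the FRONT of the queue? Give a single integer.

enqueue(60): queue = [60]
dequeue(): queue = []
enqueue(63): queue = [63]
enqueue(45): queue = [63, 45]
dequeue(): queue = [45]
enqueue(20): queue = [45, 20]

Answer: 45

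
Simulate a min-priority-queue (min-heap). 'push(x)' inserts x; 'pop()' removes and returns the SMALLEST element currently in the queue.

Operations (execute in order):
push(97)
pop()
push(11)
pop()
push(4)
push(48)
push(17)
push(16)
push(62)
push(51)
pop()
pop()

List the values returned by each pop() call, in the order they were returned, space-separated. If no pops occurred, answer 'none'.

push(97): heap contents = [97]
pop() → 97: heap contents = []
push(11): heap contents = [11]
pop() → 11: heap contents = []
push(4): heap contents = [4]
push(48): heap contents = [4, 48]
push(17): heap contents = [4, 17, 48]
push(16): heap contents = [4, 16, 17, 48]
push(62): heap contents = [4, 16, 17, 48, 62]
push(51): heap contents = [4, 16, 17, 48, 51, 62]
pop() → 4: heap contents = [16, 17, 48, 51, 62]
pop() → 16: heap contents = [17, 48, 51, 62]

Answer: 97 11 4 16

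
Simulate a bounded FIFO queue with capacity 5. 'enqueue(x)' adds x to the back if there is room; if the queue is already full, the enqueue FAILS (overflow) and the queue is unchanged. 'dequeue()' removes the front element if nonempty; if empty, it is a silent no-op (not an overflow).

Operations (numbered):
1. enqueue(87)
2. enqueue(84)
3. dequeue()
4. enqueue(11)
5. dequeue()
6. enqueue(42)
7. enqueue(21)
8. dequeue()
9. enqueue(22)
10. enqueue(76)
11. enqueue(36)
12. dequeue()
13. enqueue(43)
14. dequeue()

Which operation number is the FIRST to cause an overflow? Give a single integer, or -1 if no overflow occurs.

Answer: -1

Derivation:
1. enqueue(87): size=1
2. enqueue(84): size=2
3. dequeue(): size=1
4. enqueue(11): size=2
5. dequeue(): size=1
6. enqueue(42): size=2
7. enqueue(21): size=3
8. dequeue(): size=2
9. enqueue(22): size=3
10. enqueue(76): size=4
11. enqueue(36): size=5
12. dequeue(): size=4
13. enqueue(43): size=5
14. dequeue(): size=4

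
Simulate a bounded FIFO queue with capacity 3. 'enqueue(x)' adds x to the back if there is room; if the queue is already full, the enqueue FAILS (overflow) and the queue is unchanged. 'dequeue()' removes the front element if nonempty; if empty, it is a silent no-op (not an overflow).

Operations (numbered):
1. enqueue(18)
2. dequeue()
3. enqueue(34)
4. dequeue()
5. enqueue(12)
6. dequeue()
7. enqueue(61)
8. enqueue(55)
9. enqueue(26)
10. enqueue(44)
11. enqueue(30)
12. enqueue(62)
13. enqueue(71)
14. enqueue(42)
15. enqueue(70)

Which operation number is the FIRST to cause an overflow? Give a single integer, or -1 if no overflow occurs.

Answer: 10

Derivation:
1. enqueue(18): size=1
2. dequeue(): size=0
3. enqueue(34): size=1
4. dequeue(): size=0
5. enqueue(12): size=1
6. dequeue(): size=0
7. enqueue(61): size=1
8. enqueue(55): size=2
9. enqueue(26): size=3
10. enqueue(44): size=3=cap → OVERFLOW (fail)
11. enqueue(30): size=3=cap → OVERFLOW (fail)
12. enqueue(62): size=3=cap → OVERFLOW (fail)
13. enqueue(71): size=3=cap → OVERFLOW (fail)
14. enqueue(42): size=3=cap → OVERFLOW (fail)
15. enqueue(70): size=3=cap → OVERFLOW (fail)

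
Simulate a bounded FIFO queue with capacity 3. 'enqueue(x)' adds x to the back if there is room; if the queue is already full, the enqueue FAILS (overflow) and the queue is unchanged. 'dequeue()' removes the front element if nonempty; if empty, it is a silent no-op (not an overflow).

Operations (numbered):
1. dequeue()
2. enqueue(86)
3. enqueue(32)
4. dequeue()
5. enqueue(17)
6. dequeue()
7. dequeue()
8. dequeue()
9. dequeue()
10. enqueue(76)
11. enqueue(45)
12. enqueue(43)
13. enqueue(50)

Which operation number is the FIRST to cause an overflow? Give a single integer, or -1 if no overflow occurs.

Answer: 13

Derivation:
1. dequeue(): empty, no-op, size=0
2. enqueue(86): size=1
3. enqueue(32): size=2
4. dequeue(): size=1
5. enqueue(17): size=2
6. dequeue(): size=1
7. dequeue(): size=0
8. dequeue(): empty, no-op, size=0
9. dequeue(): empty, no-op, size=0
10. enqueue(76): size=1
11. enqueue(45): size=2
12. enqueue(43): size=3
13. enqueue(50): size=3=cap → OVERFLOW (fail)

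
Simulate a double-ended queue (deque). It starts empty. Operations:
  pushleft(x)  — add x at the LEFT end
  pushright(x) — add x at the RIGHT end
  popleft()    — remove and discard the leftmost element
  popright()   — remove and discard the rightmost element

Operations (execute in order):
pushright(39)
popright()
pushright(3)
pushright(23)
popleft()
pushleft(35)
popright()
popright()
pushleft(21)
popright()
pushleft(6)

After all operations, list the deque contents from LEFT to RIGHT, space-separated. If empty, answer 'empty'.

pushright(39): [39]
popright(): []
pushright(3): [3]
pushright(23): [3, 23]
popleft(): [23]
pushleft(35): [35, 23]
popright(): [35]
popright(): []
pushleft(21): [21]
popright(): []
pushleft(6): [6]

Answer: 6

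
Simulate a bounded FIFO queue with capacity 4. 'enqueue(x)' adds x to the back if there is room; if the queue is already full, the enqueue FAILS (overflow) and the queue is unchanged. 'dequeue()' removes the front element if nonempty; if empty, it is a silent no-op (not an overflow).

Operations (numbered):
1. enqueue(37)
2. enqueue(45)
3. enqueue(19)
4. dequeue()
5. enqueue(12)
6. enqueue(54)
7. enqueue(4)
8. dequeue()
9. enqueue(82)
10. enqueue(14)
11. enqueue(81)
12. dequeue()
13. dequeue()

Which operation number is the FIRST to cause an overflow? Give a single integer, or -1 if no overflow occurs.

Answer: 7

Derivation:
1. enqueue(37): size=1
2. enqueue(45): size=2
3. enqueue(19): size=3
4. dequeue(): size=2
5. enqueue(12): size=3
6. enqueue(54): size=4
7. enqueue(4): size=4=cap → OVERFLOW (fail)
8. dequeue(): size=3
9. enqueue(82): size=4
10. enqueue(14): size=4=cap → OVERFLOW (fail)
11. enqueue(81): size=4=cap → OVERFLOW (fail)
12. dequeue(): size=3
13. dequeue(): size=2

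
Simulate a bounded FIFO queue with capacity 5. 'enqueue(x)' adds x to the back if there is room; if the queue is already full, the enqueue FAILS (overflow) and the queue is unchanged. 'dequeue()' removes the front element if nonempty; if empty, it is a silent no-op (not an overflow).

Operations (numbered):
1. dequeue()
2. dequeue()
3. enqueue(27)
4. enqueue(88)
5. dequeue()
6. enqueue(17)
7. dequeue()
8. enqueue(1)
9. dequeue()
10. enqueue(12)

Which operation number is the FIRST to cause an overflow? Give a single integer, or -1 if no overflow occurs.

1. dequeue(): empty, no-op, size=0
2. dequeue(): empty, no-op, size=0
3. enqueue(27): size=1
4. enqueue(88): size=2
5. dequeue(): size=1
6. enqueue(17): size=2
7. dequeue(): size=1
8. enqueue(1): size=2
9. dequeue(): size=1
10. enqueue(12): size=2

Answer: -1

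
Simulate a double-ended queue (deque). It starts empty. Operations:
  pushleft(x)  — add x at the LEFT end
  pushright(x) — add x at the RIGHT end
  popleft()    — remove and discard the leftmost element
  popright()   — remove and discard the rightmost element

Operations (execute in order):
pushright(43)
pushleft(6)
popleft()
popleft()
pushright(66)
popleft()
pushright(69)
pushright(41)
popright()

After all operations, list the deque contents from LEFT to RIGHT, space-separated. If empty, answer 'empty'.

pushright(43): [43]
pushleft(6): [6, 43]
popleft(): [43]
popleft(): []
pushright(66): [66]
popleft(): []
pushright(69): [69]
pushright(41): [69, 41]
popright(): [69]

Answer: 69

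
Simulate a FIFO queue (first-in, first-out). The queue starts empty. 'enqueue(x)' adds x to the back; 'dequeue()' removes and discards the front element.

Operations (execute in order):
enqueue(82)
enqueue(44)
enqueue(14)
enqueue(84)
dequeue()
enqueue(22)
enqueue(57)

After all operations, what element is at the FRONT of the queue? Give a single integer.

Answer: 44

Derivation:
enqueue(82): queue = [82]
enqueue(44): queue = [82, 44]
enqueue(14): queue = [82, 44, 14]
enqueue(84): queue = [82, 44, 14, 84]
dequeue(): queue = [44, 14, 84]
enqueue(22): queue = [44, 14, 84, 22]
enqueue(57): queue = [44, 14, 84, 22, 57]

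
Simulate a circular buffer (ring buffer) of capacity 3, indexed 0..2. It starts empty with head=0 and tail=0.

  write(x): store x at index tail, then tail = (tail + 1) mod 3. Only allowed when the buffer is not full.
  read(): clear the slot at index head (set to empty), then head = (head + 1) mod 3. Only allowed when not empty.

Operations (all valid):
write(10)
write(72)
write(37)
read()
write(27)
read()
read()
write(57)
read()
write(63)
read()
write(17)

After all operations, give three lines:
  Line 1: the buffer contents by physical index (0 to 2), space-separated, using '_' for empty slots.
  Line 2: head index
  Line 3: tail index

write(10): buf=[10 _ _], head=0, tail=1, size=1
write(72): buf=[10 72 _], head=0, tail=2, size=2
write(37): buf=[10 72 37], head=0, tail=0, size=3
read(): buf=[_ 72 37], head=1, tail=0, size=2
write(27): buf=[27 72 37], head=1, tail=1, size=3
read(): buf=[27 _ 37], head=2, tail=1, size=2
read(): buf=[27 _ _], head=0, tail=1, size=1
write(57): buf=[27 57 _], head=0, tail=2, size=2
read(): buf=[_ 57 _], head=1, tail=2, size=1
write(63): buf=[_ 57 63], head=1, tail=0, size=2
read(): buf=[_ _ 63], head=2, tail=0, size=1
write(17): buf=[17 _ 63], head=2, tail=1, size=2

Answer: 17 _ 63
2
1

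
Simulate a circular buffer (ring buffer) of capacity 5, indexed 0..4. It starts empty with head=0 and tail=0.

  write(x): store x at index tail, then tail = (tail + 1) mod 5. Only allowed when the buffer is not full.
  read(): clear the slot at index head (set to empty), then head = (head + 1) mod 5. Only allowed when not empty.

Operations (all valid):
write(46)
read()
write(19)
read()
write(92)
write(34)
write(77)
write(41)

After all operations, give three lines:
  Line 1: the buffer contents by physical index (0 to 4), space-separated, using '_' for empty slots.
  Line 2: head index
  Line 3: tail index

Answer: 41 _ 92 34 77
2
1

Derivation:
write(46): buf=[46 _ _ _ _], head=0, tail=1, size=1
read(): buf=[_ _ _ _ _], head=1, tail=1, size=0
write(19): buf=[_ 19 _ _ _], head=1, tail=2, size=1
read(): buf=[_ _ _ _ _], head=2, tail=2, size=0
write(92): buf=[_ _ 92 _ _], head=2, tail=3, size=1
write(34): buf=[_ _ 92 34 _], head=2, tail=4, size=2
write(77): buf=[_ _ 92 34 77], head=2, tail=0, size=3
write(41): buf=[41 _ 92 34 77], head=2, tail=1, size=4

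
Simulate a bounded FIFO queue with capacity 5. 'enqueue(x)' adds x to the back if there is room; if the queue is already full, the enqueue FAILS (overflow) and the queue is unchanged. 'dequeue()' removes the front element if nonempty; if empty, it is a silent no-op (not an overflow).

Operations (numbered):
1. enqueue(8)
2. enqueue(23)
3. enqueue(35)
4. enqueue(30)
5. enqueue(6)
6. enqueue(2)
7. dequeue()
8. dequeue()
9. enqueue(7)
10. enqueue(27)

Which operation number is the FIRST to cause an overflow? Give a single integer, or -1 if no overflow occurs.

Answer: 6

Derivation:
1. enqueue(8): size=1
2. enqueue(23): size=2
3. enqueue(35): size=3
4. enqueue(30): size=4
5. enqueue(6): size=5
6. enqueue(2): size=5=cap → OVERFLOW (fail)
7. dequeue(): size=4
8. dequeue(): size=3
9. enqueue(7): size=4
10. enqueue(27): size=5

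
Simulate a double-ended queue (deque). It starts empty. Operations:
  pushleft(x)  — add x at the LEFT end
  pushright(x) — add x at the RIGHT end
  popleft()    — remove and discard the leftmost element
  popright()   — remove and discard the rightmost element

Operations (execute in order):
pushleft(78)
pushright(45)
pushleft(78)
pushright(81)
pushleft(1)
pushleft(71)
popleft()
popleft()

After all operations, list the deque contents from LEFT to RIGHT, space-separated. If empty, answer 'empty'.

pushleft(78): [78]
pushright(45): [78, 45]
pushleft(78): [78, 78, 45]
pushright(81): [78, 78, 45, 81]
pushleft(1): [1, 78, 78, 45, 81]
pushleft(71): [71, 1, 78, 78, 45, 81]
popleft(): [1, 78, 78, 45, 81]
popleft(): [78, 78, 45, 81]

Answer: 78 78 45 81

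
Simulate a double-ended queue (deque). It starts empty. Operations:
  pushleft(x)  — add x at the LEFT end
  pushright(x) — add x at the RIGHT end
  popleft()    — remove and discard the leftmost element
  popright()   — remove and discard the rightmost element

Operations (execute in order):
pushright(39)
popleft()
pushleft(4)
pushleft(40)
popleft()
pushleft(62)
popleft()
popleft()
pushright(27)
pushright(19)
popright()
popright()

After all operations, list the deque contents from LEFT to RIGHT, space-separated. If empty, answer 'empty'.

Answer: empty

Derivation:
pushright(39): [39]
popleft(): []
pushleft(4): [4]
pushleft(40): [40, 4]
popleft(): [4]
pushleft(62): [62, 4]
popleft(): [4]
popleft(): []
pushright(27): [27]
pushright(19): [27, 19]
popright(): [27]
popright(): []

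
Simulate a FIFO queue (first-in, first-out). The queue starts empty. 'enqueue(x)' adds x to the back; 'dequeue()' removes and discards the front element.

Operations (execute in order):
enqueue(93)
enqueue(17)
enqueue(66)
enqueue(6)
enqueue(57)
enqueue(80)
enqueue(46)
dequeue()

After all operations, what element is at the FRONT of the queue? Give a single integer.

Answer: 17

Derivation:
enqueue(93): queue = [93]
enqueue(17): queue = [93, 17]
enqueue(66): queue = [93, 17, 66]
enqueue(6): queue = [93, 17, 66, 6]
enqueue(57): queue = [93, 17, 66, 6, 57]
enqueue(80): queue = [93, 17, 66, 6, 57, 80]
enqueue(46): queue = [93, 17, 66, 6, 57, 80, 46]
dequeue(): queue = [17, 66, 6, 57, 80, 46]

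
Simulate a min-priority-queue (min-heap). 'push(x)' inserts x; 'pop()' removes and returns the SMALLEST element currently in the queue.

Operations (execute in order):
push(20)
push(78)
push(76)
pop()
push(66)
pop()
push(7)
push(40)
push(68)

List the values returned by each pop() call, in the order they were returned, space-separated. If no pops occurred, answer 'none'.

push(20): heap contents = [20]
push(78): heap contents = [20, 78]
push(76): heap contents = [20, 76, 78]
pop() → 20: heap contents = [76, 78]
push(66): heap contents = [66, 76, 78]
pop() → 66: heap contents = [76, 78]
push(7): heap contents = [7, 76, 78]
push(40): heap contents = [7, 40, 76, 78]
push(68): heap contents = [7, 40, 68, 76, 78]

Answer: 20 66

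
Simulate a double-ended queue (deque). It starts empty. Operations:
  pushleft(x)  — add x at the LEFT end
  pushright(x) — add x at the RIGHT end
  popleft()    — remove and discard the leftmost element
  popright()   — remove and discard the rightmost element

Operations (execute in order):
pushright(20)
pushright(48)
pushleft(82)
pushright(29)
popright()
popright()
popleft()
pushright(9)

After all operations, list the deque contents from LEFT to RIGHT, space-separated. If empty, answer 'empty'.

Answer: 20 9

Derivation:
pushright(20): [20]
pushright(48): [20, 48]
pushleft(82): [82, 20, 48]
pushright(29): [82, 20, 48, 29]
popright(): [82, 20, 48]
popright(): [82, 20]
popleft(): [20]
pushright(9): [20, 9]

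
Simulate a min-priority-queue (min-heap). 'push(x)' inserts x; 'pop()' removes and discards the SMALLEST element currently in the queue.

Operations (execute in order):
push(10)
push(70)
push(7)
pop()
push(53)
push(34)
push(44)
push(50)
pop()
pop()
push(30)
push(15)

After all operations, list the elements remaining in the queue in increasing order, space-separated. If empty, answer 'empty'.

Answer: 15 30 44 50 53 70

Derivation:
push(10): heap contents = [10]
push(70): heap contents = [10, 70]
push(7): heap contents = [7, 10, 70]
pop() → 7: heap contents = [10, 70]
push(53): heap contents = [10, 53, 70]
push(34): heap contents = [10, 34, 53, 70]
push(44): heap contents = [10, 34, 44, 53, 70]
push(50): heap contents = [10, 34, 44, 50, 53, 70]
pop() → 10: heap contents = [34, 44, 50, 53, 70]
pop() → 34: heap contents = [44, 50, 53, 70]
push(30): heap contents = [30, 44, 50, 53, 70]
push(15): heap contents = [15, 30, 44, 50, 53, 70]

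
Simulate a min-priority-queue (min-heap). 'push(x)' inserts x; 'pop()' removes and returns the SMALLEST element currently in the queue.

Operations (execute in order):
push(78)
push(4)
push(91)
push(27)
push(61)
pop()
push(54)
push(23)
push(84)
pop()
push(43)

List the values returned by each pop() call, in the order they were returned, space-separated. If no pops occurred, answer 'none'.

Answer: 4 23

Derivation:
push(78): heap contents = [78]
push(4): heap contents = [4, 78]
push(91): heap contents = [4, 78, 91]
push(27): heap contents = [4, 27, 78, 91]
push(61): heap contents = [4, 27, 61, 78, 91]
pop() → 4: heap contents = [27, 61, 78, 91]
push(54): heap contents = [27, 54, 61, 78, 91]
push(23): heap contents = [23, 27, 54, 61, 78, 91]
push(84): heap contents = [23, 27, 54, 61, 78, 84, 91]
pop() → 23: heap contents = [27, 54, 61, 78, 84, 91]
push(43): heap contents = [27, 43, 54, 61, 78, 84, 91]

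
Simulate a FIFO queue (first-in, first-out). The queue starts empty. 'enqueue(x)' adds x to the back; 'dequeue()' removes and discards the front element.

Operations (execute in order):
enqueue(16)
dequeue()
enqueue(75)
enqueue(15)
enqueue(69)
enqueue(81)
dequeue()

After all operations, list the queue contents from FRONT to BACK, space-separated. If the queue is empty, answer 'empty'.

enqueue(16): [16]
dequeue(): []
enqueue(75): [75]
enqueue(15): [75, 15]
enqueue(69): [75, 15, 69]
enqueue(81): [75, 15, 69, 81]
dequeue(): [15, 69, 81]

Answer: 15 69 81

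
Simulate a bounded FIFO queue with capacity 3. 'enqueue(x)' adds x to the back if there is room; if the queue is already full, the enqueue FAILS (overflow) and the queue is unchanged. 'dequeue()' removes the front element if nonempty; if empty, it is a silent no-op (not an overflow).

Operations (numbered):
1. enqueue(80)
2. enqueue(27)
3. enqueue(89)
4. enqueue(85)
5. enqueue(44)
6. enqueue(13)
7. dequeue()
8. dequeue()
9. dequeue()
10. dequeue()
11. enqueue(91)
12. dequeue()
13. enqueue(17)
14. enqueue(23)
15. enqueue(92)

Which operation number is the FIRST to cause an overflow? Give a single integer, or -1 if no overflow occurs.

1. enqueue(80): size=1
2. enqueue(27): size=2
3. enqueue(89): size=3
4. enqueue(85): size=3=cap → OVERFLOW (fail)
5. enqueue(44): size=3=cap → OVERFLOW (fail)
6. enqueue(13): size=3=cap → OVERFLOW (fail)
7. dequeue(): size=2
8. dequeue(): size=1
9. dequeue(): size=0
10. dequeue(): empty, no-op, size=0
11. enqueue(91): size=1
12. dequeue(): size=0
13. enqueue(17): size=1
14. enqueue(23): size=2
15. enqueue(92): size=3

Answer: 4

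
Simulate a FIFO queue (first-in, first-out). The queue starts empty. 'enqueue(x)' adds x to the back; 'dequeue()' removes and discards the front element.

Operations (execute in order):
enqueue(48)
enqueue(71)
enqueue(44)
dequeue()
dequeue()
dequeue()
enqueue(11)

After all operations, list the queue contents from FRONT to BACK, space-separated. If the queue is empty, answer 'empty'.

enqueue(48): [48]
enqueue(71): [48, 71]
enqueue(44): [48, 71, 44]
dequeue(): [71, 44]
dequeue(): [44]
dequeue(): []
enqueue(11): [11]

Answer: 11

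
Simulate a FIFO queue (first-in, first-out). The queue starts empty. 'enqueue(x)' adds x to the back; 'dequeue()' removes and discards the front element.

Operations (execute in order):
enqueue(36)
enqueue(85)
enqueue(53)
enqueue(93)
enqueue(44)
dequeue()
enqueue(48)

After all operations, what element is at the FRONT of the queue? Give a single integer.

enqueue(36): queue = [36]
enqueue(85): queue = [36, 85]
enqueue(53): queue = [36, 85, 53]
enqueue(93): queue = [36, 85, 53, 93]
enqueue(44): queue = [36, 85, 53, 93, 44]
dequeue(): queue = [85, 53, 93, 44]
enqueue(48): queue = [85, 53, 93, 44, 48]

Answer: 85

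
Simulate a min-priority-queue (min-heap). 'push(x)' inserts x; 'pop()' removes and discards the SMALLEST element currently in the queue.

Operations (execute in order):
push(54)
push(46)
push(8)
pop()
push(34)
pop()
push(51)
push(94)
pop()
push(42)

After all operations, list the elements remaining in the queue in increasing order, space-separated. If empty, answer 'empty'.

push(54): heap contents = [54]
push(46): heap contents = [46, 54]
push(8): heap contents = [8, 46, 54]
pop() → 8: heap contents = [46, 54]
push(34): heap contents = [34, 46, 54]
pop() → 34: heap contents = [46, 54]
push(51): heap contents = [46, 51, 54]
push(94): heap contents = [46, 51, 54, 94]
pop() → 46: heap contents = [51, 54, 94]
push(42): heap contents = [42, 51, 54, 94]

Answer: 42 51 54 94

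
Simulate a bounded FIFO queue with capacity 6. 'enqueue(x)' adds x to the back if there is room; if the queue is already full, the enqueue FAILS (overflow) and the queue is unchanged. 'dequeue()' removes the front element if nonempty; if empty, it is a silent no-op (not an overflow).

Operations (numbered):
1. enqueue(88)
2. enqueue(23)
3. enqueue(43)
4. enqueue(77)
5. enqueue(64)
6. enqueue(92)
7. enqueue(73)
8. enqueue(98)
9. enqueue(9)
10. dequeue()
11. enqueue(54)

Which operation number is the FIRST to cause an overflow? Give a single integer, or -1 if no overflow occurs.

1. enqueue(88): size=1
2. enqueue(23): size=2
3. enqueue(43): size=3
4. enqueue(77): size=4
5. enqueue(64): size=5
6. enqueue(92): size=6
7. enqueue(73): size=6=cap → OVERFLOW (fail)
8. enqueue(98): size=6=cap → OVERFLOW (fail)
9. enqueue(9): size=6=cap → OVERFLOW (fail)
10. dequeue(): size=5
11. enqueue(54): size=6

Answer: 7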